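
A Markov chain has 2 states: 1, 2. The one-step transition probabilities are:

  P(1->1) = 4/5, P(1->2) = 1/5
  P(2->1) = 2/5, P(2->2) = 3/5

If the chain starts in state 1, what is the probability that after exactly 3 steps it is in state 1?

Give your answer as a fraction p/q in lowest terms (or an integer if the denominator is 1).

Computing P^3 by repeated multiplication:
P^1 =
  1: [4/5, 1/5]
  2: [2/5, 3/5]
P^2 =
  1: [18/25, 7/25]
  2: [14/25, 11/25]
P^3 =
  1: [86/125, 39/125]
  2: [78/125, 47/125]

(P^3)[1 -> 1] = 86/125

Answer: 86/125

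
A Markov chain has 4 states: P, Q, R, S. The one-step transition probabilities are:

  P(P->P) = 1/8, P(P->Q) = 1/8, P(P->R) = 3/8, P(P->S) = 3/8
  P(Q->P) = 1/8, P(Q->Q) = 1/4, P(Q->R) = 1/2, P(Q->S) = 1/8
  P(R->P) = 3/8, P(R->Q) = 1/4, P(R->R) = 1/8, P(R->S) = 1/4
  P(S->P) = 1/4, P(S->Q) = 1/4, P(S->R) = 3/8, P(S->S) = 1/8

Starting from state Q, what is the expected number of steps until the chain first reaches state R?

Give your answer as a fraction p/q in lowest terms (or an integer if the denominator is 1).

Let h_i = expected steps to first reach R from state i.
Boundary: h_R = 0.
First-step equations for the other states:
  h_P = 1 + 1/8*h_P + 1/8*h_Q + 3/8*h_R + 3/8*h_S
  h_Q = 1 + 1/8*h_P + 1/4*h_Q + 1/2*h_R + 1/8*h_S
  h_S = 1 + 1/4*h_P + 1/4*h_Q + 3/8*h_R + 1/8*h_S

Substituting h_R = 0 and rearranging gives the linear system (I - Q) h = 1:
  [7/8, -1/8, -3/8] . (h_P, h_Q, h_S) = 1
  [-1/8, 3/4, -1/8] . (h_P, h_Q, h_S) = 1
  [-1/4, -1/4, 7/8] . (h_P, h_Q, h_S) = 1

Solving yields:
  h_P = 576/229
  h_Q = 496/229
  h_S = 568/229

Starting state is Q, so the expected hitting time is h_Q = 496/229.

Answer: 496/229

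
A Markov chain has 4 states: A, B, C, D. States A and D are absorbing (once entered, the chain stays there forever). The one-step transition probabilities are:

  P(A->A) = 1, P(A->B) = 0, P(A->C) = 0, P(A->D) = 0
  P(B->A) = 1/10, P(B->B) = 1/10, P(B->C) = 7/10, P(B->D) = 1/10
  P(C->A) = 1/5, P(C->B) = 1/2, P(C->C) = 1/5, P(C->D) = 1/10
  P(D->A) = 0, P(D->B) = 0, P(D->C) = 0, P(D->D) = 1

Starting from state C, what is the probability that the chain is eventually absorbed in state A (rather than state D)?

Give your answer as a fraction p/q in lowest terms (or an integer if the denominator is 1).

Let a_i = P(absorbed in A | start in state i).
Boundary conditions: a_A = 1, a_D = 0.
For each transient state i, a_i = sum_j P(i->j) * a_j:
  a_B = 1/10*a_A + 1/10*a_B + 7/10*a_C + 1/10*a_D
  a_C = 1/5*a_A + 1/2*a_B + 1/5*a_C + 1/10*a_D

Substituting a_A = 1 and a_D = 0, rearrange to (I - Q) a = r where r[i] = P(i -> A):
  [9/10, -7/10] . (a_B, a_C) = 1/10
  [-1/2, 4/5] . (a_B, a_C) = 1/5

Solving yields:
  a_B = 22/37
  a_C = 23/37

Starting state is C, so the absorption probability is a_C = 23/37.

Answer: 23/37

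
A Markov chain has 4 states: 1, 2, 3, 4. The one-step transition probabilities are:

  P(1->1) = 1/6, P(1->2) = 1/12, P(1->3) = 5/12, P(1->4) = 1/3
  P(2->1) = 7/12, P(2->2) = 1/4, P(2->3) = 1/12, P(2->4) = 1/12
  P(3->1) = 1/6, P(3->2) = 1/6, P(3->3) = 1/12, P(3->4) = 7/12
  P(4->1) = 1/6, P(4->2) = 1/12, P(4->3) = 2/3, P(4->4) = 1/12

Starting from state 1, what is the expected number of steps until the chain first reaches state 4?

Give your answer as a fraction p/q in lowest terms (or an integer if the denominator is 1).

Let h_i = expected steps to first reach 4 from state i.
Boundary: h_4 = 0.
First-step equations for the other states:
  h_1 = 1 + 1/6*h_1 + 1/12*h_2 + 5/12*h_3 + 1/3*h_4
  h_2 = 1 + 7/12*h_1 + 1/4*h_2 + 1/12*h_3 + 1/12*h_4
  h_3 = 1 + 1/6*h_1 + 1/6*h_2 + 1/12*h_3 + 7/12*h_4

Substituting h_4 = 0 and rearranging gives the linear system (I - Q) h = 1:
  [5/6, -1/12, -5/12] . (h_1, h_2, h_3) = 1
  [-7/12, 3/4, -1/12] . (h_1, h_2, h_3) = 1
  [-1/6, -1/6, 11/12] . (h_1, h_2, h_3) = 1

Solving yields:
  h_1 = 1968/731
  h_2 = 2688/731
  h_3 = 1644/731

Starting state is 1, so the expected hitting time is h_1 = 1968/731.

Answer: 1968/731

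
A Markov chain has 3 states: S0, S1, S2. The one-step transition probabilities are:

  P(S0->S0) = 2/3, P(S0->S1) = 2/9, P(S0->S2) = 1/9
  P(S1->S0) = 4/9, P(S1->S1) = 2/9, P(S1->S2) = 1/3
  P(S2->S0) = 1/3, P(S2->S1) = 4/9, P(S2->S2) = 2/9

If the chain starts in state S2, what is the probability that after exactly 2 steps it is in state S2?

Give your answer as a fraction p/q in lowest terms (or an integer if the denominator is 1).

Answer: 19/81

Derivation:
Computing P^2 by repeated multiplication:
P^1 =
  S0: [2/3, 2/9, 1/9]
  S1: [4/9, 2/9, 1/3]
  S2: [1/3, 4/9, 2/9]
P^2 =
  S0: [47/81, 20/81, 14/81]
  S1: [41/81, 8/27, 16/81]
  S2: [40/81, 22/81, 19/81]

(P^2)[S2 -> S2] = 19/81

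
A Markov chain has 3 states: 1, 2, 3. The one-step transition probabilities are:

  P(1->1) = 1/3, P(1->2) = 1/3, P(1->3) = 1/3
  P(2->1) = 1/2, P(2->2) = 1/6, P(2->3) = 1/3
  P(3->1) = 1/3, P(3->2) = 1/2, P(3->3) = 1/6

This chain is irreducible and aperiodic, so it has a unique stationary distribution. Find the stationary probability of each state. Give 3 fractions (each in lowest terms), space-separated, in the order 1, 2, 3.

The stationary distribution satisfies pi = pi * P, i.e.:
  pi_1 = 1/3*pi_1 + 1/2*pi_2 + 1/3*pi_3
  pi_2 = 1/3*pi_1 + 1/6*pi_2 + 1/2*pi_3
  pi_3 = 1/3*pi_1 + 1/3*pi_2 + 1/6*pi_3
with normalization: pi_1 + pi_2 + pi_3 = 1.

Using the first 2 balance equations plus normalization, the linear system A*pi = b is:
  [-2/3, 1/2, 1/3] . pi = 0
  [1/3, -5/6, 1/2] . pi = 0
  [1, 1, 1] . pi = 1

Solving yields:
  pi_1 = 19/49
  pi_2 = 16/49
  pi_3 = 2/7

Verification (pi * P):
  19/49*1/3 + 16/49*1/2 + 2/7*1/3 = 19/49 = pi_1  (ok)
  19/49*1/3 + 16/49*1/6 + 2/7*1/2 = 16/49 = pi_2  (ok)
  19/49*1/3 + 16/49*1/3 + 2/7*1/6 = 2/7 = pi_3  (ok)

Answer: 19/49 16/49 2/7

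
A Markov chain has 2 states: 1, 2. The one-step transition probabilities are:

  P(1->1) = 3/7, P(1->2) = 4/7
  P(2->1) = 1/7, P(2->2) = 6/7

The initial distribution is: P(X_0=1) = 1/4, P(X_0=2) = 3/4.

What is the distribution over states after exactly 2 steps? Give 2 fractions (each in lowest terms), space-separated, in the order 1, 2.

Answer: 10/49 39/49

Derivation:
Propagating the distribution step by step (d_{t+1} = d_t * P):
d_0 = (1=1/4, 2=3/4)
  d_1[1] = 1/4*3/7 + 3/4*1/7 = 3/14
  d_1[2] = 1/4*4/7 + 3/4*6/7 = 11/14
d_1 = (1=3/14, 2=11/14)
  d_2[1] = 3/14*3/7 + 11/14*1/7 = 10/49
  d_2[2] = 3/14*4/7 + 11/14*6/7 = 39/49
d_2 = (1=10/49, 2=39/49)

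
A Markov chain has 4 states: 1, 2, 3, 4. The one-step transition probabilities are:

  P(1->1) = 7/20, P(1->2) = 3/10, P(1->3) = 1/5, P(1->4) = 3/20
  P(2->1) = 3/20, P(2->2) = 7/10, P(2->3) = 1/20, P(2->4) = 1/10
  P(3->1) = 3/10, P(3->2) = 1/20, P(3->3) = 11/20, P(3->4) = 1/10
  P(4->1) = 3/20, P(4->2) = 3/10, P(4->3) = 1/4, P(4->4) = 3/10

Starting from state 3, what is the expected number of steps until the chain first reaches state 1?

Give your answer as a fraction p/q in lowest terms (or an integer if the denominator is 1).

Let h_i = expected steps to first reach 1 from state i.
Boundary: h_1 = 0.
First-step equations for the other states:
  h_2 = 1 + 3/20*h_1 + 7/10*h_2 + 1/20*h_3 + 1/10*h_4
  h_3 = 1 + 3/10*h_1 + 1/20*h_2 + 11/20*h_3 + 1/10*h_4
  h_4 = 1 + 3/20*h_1 + 3/10*h_2 + 1/4*h_3 + 3/10*h_4

Substituting h_1 = 0 and rearranging gives the linear system (I - Q) h = 1:
  [3/10, -1/20, -1/10] . (h_2, h_3, h_4) = 1
  [-1/20, 9/20, -1/10] . (h_2, h_3, h_4) = 1
  [-3/10, -1/4, 7/10] . (h_2, h_3, h_4) = 1

Solving yields:
  h_2 = 400/69
  h_3 = 280/69
  h_4 = 370/69

Starting state is 3, so the expected hitting time is h_3 = 280/69.

Answer: 280/69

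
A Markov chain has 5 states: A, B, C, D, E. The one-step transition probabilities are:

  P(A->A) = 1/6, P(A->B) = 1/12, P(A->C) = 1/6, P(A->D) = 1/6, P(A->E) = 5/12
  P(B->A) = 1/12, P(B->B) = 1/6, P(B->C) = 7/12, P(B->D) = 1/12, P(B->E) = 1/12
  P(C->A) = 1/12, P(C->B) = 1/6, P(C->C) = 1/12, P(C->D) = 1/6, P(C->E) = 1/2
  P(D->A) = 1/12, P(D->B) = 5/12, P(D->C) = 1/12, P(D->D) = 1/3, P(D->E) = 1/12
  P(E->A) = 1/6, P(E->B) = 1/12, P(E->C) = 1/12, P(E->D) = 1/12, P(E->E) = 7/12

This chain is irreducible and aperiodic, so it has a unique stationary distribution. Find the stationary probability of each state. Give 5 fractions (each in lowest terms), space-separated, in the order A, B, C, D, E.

The stationary distribution satisfies pi = pi * P, i.e.:
  pi_A = 1/6*pi_A + 1/12*pi_B + 1/12*pi_C + 1/12*pi_D + 1/6*pi_E
  pi_B = 1/12*pi_A + 1/6*pi_B + 1/6*pi_C + 5/12*pi_D + 1/12*pi_E
  pi_C = 1/6*pi_A + 7/12*pi_B + 1/12*pi_C + 1/12*pi_D + 1/12*pi_E
  pi_D = 1/6*pi_A + 1/12*pi_B + 1/6*pi_C + 1/3*pi_D + 1/12*pi_E
  pi_E = 5/12*pi_A + 1/12*pi_B + 1/2*pi_C + 1/12*pi_D + 7/12*pi_E
with normalization: pi_A + pi_B + pi_C + pi_D + pi_E = 1.

Using the first 4 balance equations plus normalization, the linear system A*pi = b is:
  [-5/6, 1/12, 1/12, 1/12, 1/6] . pi = 0
  [1/12, -5/6, 1/6, 5/12, 1/12] . pi = 0
  [1/6, 7/12, -11/12, 1/12, 1/12] . pi = 0
  [1/6, 1/12, 1/6, -2/3, 1/12] . pi = 0
  [1, 1, 1, 1, 1] . pi = 1

Solving yields:
  pi_A = 577/4547
  pi_B = 724/4547
  pi_C = 789/4547
  pi_D = 657/4547
  pi_E = 1800/4547

Verification (pi * P):
  577/4547*1/6 + 724/4547*1/12 + 789/4547*1/12 + 657/4547*1/12 + 1800/4547*1/6 = 577/4547 = pi_A  (ok)
  577/4547*1/12 + 724/4547*1/6 + 789/4547*1/6 + 657/4547*5/12 + 1800/4547*1/12 = 724/4547 = pi_B  (ok)
  577/4547*1/6 + 724/4547*7/12 + 789/4547*1/12 + 657/4547*1/12 + 1800/4547*1/12 = 789/4547 = pi_C  (ok)
  577/4547*1/6 + 724/4547*1/12 + 789/4547*1/6 + 657/4547*1/3 + 1800/4547*1/12 = 657/4547 = pi_D  (ok)
  577/4547*5/12 + 724/4547*1/12 + 789/4547*1/2 + 657/4547*1/12 + 1800/4547*7/12 = 1800/4547 = pi_E  (ok)

Answer: 577/4547 724/4547 789/4547 657/4547 1800/4547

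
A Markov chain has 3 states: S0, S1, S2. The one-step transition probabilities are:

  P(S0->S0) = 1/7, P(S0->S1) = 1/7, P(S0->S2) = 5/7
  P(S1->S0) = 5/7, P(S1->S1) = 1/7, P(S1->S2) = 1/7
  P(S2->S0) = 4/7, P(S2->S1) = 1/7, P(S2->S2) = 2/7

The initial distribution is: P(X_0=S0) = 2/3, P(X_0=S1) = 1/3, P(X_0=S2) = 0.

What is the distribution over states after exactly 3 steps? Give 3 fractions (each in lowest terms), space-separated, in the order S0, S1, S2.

Answer: 137/343 1/7 157/343

Derivation:
Propagating the distribution step by step (d_{t+1} = d_t * P):
d_0 = (S0=2/3, S1=1/3, S2=0)
  d_1[S0] = 2/3*1/7 + 1/3*5/7 + 0*4/7 = 1/3
  d_1[S1] = 2/3*1/7 + 1/3*1/7 + 0*1/7 = 1/7
  d_1[S2] = 2/3*5/7 + 1/3*1/7 + 0*2/7 = 11/21
d_1 = (S0=1/3, S1=1/7, S2=11/21)
  d_2[S0] = 1/3*1/7 + 1/7*5/7 + 11/21*4/7 = 22/49
  d_2[S1] = 1/3*1/7 + 1/7*1/7 + 11/21*1/7 = 1/7
  d_2[S2] = 1/3*5/7 + 1/7*1/7 + 11/21*2/7 = 20/49
d_2 = (S0=22/49, S1=1/7, S2=20/49)
  d_3[S0] = 22/49*1/7 + 1/7*5/7 + 20/49*4/7 = 137/343
  d_3[S1] = 22/49*1/7 + 1/7*1/7 + 20/49*1/7 = 1/7
  d_3[S2] = 22/49*5/7 + 1/7*1/7 + 20/49*2/7 = 157/343
d_3 = (S0=137/343, S1=1/7, S2=157/343)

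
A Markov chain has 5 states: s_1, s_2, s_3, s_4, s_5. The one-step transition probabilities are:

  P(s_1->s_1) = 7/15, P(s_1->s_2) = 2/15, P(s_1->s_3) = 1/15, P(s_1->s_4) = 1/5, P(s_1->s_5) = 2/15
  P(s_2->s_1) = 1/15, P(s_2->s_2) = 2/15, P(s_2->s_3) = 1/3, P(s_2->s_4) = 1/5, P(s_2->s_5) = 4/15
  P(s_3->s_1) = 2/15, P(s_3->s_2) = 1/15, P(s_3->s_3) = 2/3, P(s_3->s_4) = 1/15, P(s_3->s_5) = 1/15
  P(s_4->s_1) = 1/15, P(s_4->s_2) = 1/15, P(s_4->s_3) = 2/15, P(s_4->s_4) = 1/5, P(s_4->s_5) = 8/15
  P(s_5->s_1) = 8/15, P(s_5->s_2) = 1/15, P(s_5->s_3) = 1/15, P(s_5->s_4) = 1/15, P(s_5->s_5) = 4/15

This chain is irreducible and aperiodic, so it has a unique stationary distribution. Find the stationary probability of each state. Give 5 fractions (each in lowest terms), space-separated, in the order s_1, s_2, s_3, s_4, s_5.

Answer: 1003/3295 307/3295 2489/9885 91/659 2101/9885

Derivation:
The stationary distribution satisfies pi = pi * P, i.e.:
  pi_s_1 = 7/15*pi_s_1 + 1/15*pi_s_2 + 2/15*pi_s_3 + 1/15*pi_s_4 + 8/15*pi_s_5
  pi_s_2 = 2/15*pi_s_1 + 2/15*pi_s_2 + 1/15*pi_s_3 + 1/15*pi_s_4 + 1/15*pi_s_5
  pi_s_3 = 1/15*pi_s_1 + 1/3*pi_s_2 + 2/3*pi_s_3 + 2/15*pi_s_4 + 1/15*pi_s_5
  pi_s_4 = 1/5*pi_s_1 + 1/5*pi_s_2 + 1/15*pi_s_3 + 1/5*pi_s_4 + 1/15*pi_s_5
  pi_s_5 = 2/15*pi_s_1 + 4/15*pi_s_2 + 1/15*pi_s_3 + 8/15*pi_s_4 + 4/15*pi_s_5
with normalization: pi_s_1 + pi_s_2 + pi_s_3 + pi_s_4 + pi_s_5 = 1.

Using the first 4 balance equations plus normalization, the linear system A*pi = b is:
  [-8/15, 1/15, 2/15, 1/15, 8/15] . pi = 0
  [2/15, -13/15, 1/15, 1/15, 1/15] . pi = 0
  [1/15, 1/3, -1/3, 2/15, 1/15] . pi = 0
  [1/5, 1/5, 1/15, -4/5, 1/15] . pi = 0
  [1, 1, 1, 1, 1] . pi = 1

Solving yields:
  pi_s_1 = 1003/3295
  pi_s_2 = 307/3295
  pi_s_3 = 2489/9885
  pi_s_4 = 91/659
  pi_s_5 = 2101/9885

Verification (pi * P):
  1003/3295*7/15 + 307/3295*1/15 + 2489/9885*2/15 + 91/659*1/15 + 2101/9885*8/15 = 1003/3295 = pi_s_1  (ok)
  1003/3295*2/15 + 307/3295*2/15 + 2489/9885*1/15 + 91/659*1/15 + 2101/9885*1/15 = 307/3295 = pi_s_2  (ok)
  1003/3295*1/15 + 307/3295*1/3 + 2489/9885*2/3 + 91/659*2/15 + 2101/9885*1/15 = 2489/9885 = pi_s_3  (ok)
  1003/3295*1/5 + 307/3295*1/5 + 2489/9885*1/15 + 91/659*1/5 + 2101/9885*1/15 = 91/659 = pi_s_4  (ok)
  1003/3295*2/15 + 307/3295*4/15 + 2489/9885*1/15 + 91/659*8/15 + 2101/9885*4/15 = 2101/9885 = pi_s_5  (ok)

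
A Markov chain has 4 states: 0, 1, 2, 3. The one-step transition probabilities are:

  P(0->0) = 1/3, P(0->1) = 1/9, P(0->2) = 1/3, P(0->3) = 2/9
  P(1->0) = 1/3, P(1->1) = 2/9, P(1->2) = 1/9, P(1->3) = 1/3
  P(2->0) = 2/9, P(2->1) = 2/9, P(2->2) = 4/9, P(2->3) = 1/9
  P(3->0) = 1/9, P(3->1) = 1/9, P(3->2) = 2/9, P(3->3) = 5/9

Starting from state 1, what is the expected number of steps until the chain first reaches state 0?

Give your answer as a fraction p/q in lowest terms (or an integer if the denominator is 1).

Answer: 22/5

Derivation:
Let h_i = expected steps to first reach 0 from state i.
Boundary: h_0 = 0.
First-step equations for the other states:
  h_1 = 1 + 1/3*h_0 + 2/9*h_1 + 1/9*h_2 + 1/3*h_3
  h_2 = 1 + 2/9*h_0 + 2/9*h_1 + 4/9*h_2 + 1/9*h_3
  h_3 = 1 + 1/9*h_0 + 1/9*h_1 + 2/9*h_2 + 5/9*h_3

Substituting h_0 = 0 and rearranging gives the linear system (I - Q) h = 1:
  [7/9, -1/9, -1/3] . (h_1, h_2, h_3) = 1
  [-2/9, 5/9, -1/9] . (h_1, h_2, h_3) = 1
  [-1/9, -2/9, 4/9] . (h_1, h_2, h_3) = 1

Solving yields:
  h_1 = 22/5
  h_2 = 47/10
  h_3 = 57/10

Starting state is 1, so the expected hitting time is h_1 = 22/5.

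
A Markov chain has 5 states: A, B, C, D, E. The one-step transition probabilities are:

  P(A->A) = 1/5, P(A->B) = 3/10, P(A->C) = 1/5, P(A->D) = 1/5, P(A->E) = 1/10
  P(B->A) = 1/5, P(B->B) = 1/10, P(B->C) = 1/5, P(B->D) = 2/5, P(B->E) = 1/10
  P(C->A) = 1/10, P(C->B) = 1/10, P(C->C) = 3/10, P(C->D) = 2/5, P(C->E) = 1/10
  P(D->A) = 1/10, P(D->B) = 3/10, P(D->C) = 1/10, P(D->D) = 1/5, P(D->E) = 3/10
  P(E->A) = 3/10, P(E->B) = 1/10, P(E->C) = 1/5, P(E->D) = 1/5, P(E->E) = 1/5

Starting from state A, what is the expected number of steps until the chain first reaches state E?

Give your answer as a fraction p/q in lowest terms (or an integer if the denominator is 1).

Answer: 275/43

Derivation:
Let h_i = expected steps to first reach E from state i.
Boundary: h_E = 0.
First-step equations for the other states:
  h_A = 1 + 1/5*h_A + 3/10*h_B + 1/5*h_C + 1/5*h_D + 1/10*h_E
  h_B = 1 + 1/5*h_A + 1/10*h_B + 1/5*h_C + 2/5*h_D + 1/10*h_E
  h_C = 1 + 1/10*h_A + 1/10*h_B + 3/10*h_C + 2/5*h_D + 1/10*h_E
  h_D = 1 + 1/10*h_A + 3/10*h_B + 1/10*h_C + 1/5*h_D + 3/10*h_E

Substituting h_E = 0 and rearranging gives the linear system (I - Q) h = 1:
  [4/5, -3/10, -1/5, -1/5] . (h_A, h_B, h_C, h_D) = 1
  [-1/5, 9/10, -1/5, -2/5] . (h_A, h_B, h_C, h_D) = 1
  [-1/10, -1/10, 7/10, -2/5] . (h_A, h_B, h_C, h_D) = 1
  [-1/10, -3/10, -1/10, 4/5] . (h_A, h_B, h_C, h_D) = 1

Solving yields:
  h_A = 275/43
  h_B = 266/43
  h_C = 265/43
  h_D = 221/43

Starting state is A, so the expected hitting time is h_A = 275/43.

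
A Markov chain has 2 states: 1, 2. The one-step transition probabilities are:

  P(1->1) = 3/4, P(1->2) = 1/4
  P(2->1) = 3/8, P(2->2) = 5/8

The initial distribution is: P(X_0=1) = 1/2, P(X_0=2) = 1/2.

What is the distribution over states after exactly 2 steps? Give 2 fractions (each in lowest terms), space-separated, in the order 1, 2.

Answer: 75/128 53/128

Derivation:
Propagating the distribution step by step (d_{t+1} = d_t * P):
d_0 = (1=1/2, 2=1/2)
  d_1[1] = 1/2*3/4 + 1/2*3/8 = 9/16
  d_1[2] = 1/2*1/4 + 1/2*5/8 = 7/16
d_1 = (1=9/16, 2=7/16)
  d_2[1] = 9/16*3/4 + 7/16*3/8 = 75/128
  d_2[2] = 9/16*1/4 + 7/16*5/8 = 53/128
d_2 = (1=75/128, 2=53/128)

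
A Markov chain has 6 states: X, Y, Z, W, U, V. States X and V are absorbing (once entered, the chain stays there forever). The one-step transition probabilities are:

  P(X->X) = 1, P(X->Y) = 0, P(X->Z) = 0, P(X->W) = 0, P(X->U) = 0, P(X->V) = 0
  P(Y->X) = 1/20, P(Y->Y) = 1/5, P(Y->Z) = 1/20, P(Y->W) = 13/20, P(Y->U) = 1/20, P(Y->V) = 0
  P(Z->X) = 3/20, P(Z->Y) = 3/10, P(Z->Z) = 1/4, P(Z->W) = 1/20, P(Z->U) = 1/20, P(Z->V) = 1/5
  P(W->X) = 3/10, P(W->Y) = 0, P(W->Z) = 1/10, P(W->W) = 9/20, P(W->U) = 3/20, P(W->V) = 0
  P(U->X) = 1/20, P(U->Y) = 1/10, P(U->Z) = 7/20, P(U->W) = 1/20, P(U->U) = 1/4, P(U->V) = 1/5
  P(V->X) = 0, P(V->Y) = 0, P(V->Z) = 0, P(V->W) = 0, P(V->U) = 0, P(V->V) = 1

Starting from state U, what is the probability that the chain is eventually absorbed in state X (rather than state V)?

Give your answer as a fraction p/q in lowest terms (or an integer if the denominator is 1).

Let a_i = P(absorbed in X | start in state i).
Boundary conditions: a_X = 1, a_V = 0.
For each transient state i, a_i = sum_j P(i->j) * a_j:
  a_Y = 1/20*a_X + 1/5*a_Y + 1/20*a_Z + 13/20*a_W + 1/20*a_U + 0*a_V
  a_Z = 3/20*a_X + 3/10*a_Y + 1/4*a_Z + 1/20*a_W + 1/20*a_U + 1/5*a_V
  a_W = 3/10*a_X + 0*a_Y + 1/10*a_Z + 9/20*a_W + 3/20*a_U + 0*a_V
  a_U = 1/20*a_X + 1/10*a_Y + 7/20*a_Z + 1/20*a_W + 1/4*a_U + 1/5*a_V

Substituting a_X = 1 and a_V = 0, rearrange to (I - Q) a = r where r[i] = P(i -> X):
  [4/5, -1/20, -13/20, -1/20] . (a_Y, a_Z, a_W, a_U) = 1/20
  [-3/10, 3/4, -1/20, -1/20] . (a_Y, a_Z, a_W, a_U) = 3/20
  [0, -1/10, 11/20, -3/20] . (a_Y, a_Z, a_W, a_U) = 3/10
  [-1/10, -7/20, -1/20, 3/4] . (a_Y, a_Z, a_W, a_U) = 1/20

Solving yields:
  a_Y = 2879/3725
  a_Z = 2217/3725
  a_W = 2943/3725
  a_U = 1863/3725

Starting state is U, so the absorption probability is a_U = 1863/3725.

Answer: 1863/3725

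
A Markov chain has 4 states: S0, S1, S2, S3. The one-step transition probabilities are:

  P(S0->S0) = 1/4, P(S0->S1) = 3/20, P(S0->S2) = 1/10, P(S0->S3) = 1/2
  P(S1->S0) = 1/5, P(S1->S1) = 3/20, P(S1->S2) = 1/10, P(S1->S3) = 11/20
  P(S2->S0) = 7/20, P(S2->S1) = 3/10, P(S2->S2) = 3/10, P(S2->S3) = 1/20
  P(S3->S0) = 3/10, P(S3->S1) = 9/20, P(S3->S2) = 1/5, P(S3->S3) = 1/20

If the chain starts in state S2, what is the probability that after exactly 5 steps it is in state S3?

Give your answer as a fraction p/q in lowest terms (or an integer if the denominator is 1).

Answer: 956503/3200000

Derivation:
Computing P^5 by repeated multiplication:
P^1 =
  S0: [1/4, 3/20, 1/10, 1/2]
  S1: [1/5, 3/20, 1/10, 11/20]
  S2: [7/20, 3/10, 3/10, 1/20]
  S3: [3/10, 9/20, 1/5, 1/20]
P^2 =
  S0: [111/400, 63/200, 17/100, 19/80]
  S1: [7/25, 33/100, 7/40, 43/200]
  S2: [107/400, 21/100, 33/200, 143/400]
  S3: [1/4, 39/200, 29/200, 41/100]
P^3 =
  S0: [421/1600, 987/4000, 631/4000, 2659/8000]
  S1: [1047/4000, 963/4000, 313/2000, 341/1000]
  S2: [2191/8000, 141/500, 27/160, 2203/8000]
  S3: [1101/4000, 1179/4000, 17/100, 13/50]
P^4 =
  S0: [43209/160000, 2187/8000, 13183/80000, 9337/32000]
  S1: [21653/80000, 11031/40000, 827/5000, 23053/80000]
  S2: [42647/160000, 10317/40000, 12903/80000, 50279/160000]
  S3: [21221/80000, 507/2000, 4/25, 25699/80000]
P^5 =
  S0: [855677/3200000, 104901/400000, 259417/1600000, 986281/3200000]
  S1: [85491/320000, 209007/800000, 129517/800000, 495497/1600000]
  S2: [860623/3200000, 214773/800000, 261891/1600000, 956503/3200000]
  S3: [431019/1600000, 216297/800000, 131299/800000, 473789/1600000]

(P^5)[S2 -> S3] = 956503/3200000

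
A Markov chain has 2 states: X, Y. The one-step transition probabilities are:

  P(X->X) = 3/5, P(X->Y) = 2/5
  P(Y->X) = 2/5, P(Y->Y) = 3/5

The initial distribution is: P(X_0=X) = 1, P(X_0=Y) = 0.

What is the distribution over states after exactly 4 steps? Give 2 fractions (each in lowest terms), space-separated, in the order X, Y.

Answer: 313/625 312/625

Derivation:
Propagating the distribution step by step (d_{t+1} = d_t * P):
d_0 = (X=1, Y=0)
  d_1[X] = 1*3/5 + 0*2/5 = 3/5
  d_1[Y] = 1*2/5 + 0*3/5 = 2/5
d_1 = (X=3/5, Y=2/5)
  d_2[X] = 3/5*3/5 + 2/5*2/5 = 13/25
  d_2[Y] = 3/5*2/5 + 2/5*3/5 = 12/25
d_2 = (X=13/25, Y=12/25)
  d_3[X] = 13/25*3/5 + 12/25*2/5 = 63/125
  d_3[Y] = 13/25*2/5 + 12/25*3/5 = 62/125
d_3 = (X=63/125, Y=62/125)
  d_4[X] = 63/125*3/5 + 62/125*2/5 = 313/625
  d_4[Y] = 63/125*2/5 + 62/125*3/5 = 312/625
d_4 = (X=313/625, Y=312/625)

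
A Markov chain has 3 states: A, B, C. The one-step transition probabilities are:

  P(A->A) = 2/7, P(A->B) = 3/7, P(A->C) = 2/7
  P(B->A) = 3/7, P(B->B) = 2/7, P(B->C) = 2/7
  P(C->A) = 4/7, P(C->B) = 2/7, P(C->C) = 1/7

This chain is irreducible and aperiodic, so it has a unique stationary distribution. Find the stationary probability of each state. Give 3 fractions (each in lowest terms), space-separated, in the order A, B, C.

Answer: 13/32 11/32 1/4

Derivation:
The stationary distribution satisfies pi = pi * P, i.e.:
  pi_A = 2/7*pi_A + 3/7*pi_B + 4/7*pi_C
  pi_B = 3/7*pi_A + 2/7*pi_B + 2/7*pi_C
  pi_C = 2/7*pi_A + 2/7*pi_B + 1/7*pi_C
with normalization: pi_A + pi_B + pi_C = 1.

Using the first 2 balance equations plus normalization, the linear system A*pi = b is:
  [-5/7, 3/7, 4/7] . pi = 0
  [3/7, -5/7, 2/7] . pi = 0
  [1, 1, 1] . pi = 1

Solving yields:
  pi_A = 13/32
  pi_B = 11/32
  pi_C = 1/4

Verification (pi * P):
  13/32*2/7 + 11/32*3/7 + 1/4*4/7 = 13/32 = pi_A  (ok)
  13/32*3/7 + 11/32*2/7 + 1/4*2/7 = 11/32 = pi_B  (ok)
  13/32*2/7 + 11/32*2/7 + 1/4*1/7 = 1/4 = pi_C  (ok)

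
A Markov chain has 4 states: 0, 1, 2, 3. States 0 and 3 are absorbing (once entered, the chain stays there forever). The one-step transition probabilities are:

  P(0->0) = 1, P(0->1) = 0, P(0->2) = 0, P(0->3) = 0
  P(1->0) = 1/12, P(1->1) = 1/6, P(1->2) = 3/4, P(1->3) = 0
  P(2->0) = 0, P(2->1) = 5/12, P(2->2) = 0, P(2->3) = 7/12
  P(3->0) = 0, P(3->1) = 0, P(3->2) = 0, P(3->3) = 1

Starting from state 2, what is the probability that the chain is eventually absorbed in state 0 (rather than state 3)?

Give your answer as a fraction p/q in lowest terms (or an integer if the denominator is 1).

Let a_i = P(absorbed in 0 | start in state i).
Boundary conditions: a_0 = 1, a_3 = 0.
For each transient state i, a_i = sum_j P(i->j) * a_j:
  a_1 = 1/12*a_0 + 1/6*a_1 + 3/4*a_2 + 0*a_3
  a_2 = 0*a_0 + 5/12*a_1 + 0*a_2 + 7/12*a_3

Substituting a_0 = 1 and a_3 = 0, rearrange to (I - Q) a = r where r[i] = P(i -> 0):
  [5/6, -3/4] . (a_1, a_2) = 1/12
  [-5/12, 1] . (a_1, a_2) = 0

Solving yields:
  a_1 = 4/25
  a_2 = 1/15

Starting state is 2, so the absorption probability is a_2 = 1/15.

Answer: 1/15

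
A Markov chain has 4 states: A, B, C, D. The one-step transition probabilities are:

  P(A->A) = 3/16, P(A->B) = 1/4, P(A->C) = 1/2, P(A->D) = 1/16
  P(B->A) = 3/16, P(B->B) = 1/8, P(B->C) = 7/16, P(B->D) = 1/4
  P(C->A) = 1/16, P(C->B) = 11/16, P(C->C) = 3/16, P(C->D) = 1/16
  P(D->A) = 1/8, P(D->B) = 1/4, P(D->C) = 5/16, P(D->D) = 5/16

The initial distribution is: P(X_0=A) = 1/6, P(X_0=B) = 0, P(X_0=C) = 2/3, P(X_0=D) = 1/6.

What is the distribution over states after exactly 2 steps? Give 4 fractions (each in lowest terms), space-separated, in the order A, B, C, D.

Propagating the distribution step by step (d_{t+1} = d_t * P):
d_0 = (A=1/6, B=0, C=2/3, D=1/6)
  d_1[A] = 1/6*3/16 + 0*3/16 + 2/3*1/16 + 1/6*1/8 = 3/32
  d_1[B] = 1/6*1/4 + 0*1/8 + 2/3*11/16 + 1/6*1/4 = 13/24
  d_1[C] = 1/6*1/2 + 0*7/16 + 2/3*3/16 + 1/6*5/16 = 25/96
  d_1[D] = 1/6*1/16 + 0*1/4 + 2/3*1/16 + 1/6*5/16 = 5/48
d_1 = (A=3/32, B=13/24, C=25/96, D=5/48)
  d_2[A] = 3/32*3/16 + 13/24*3/16 + 25/96*1/16 + 5/48*1/8 = 19/128
  d_2[B] = 3/32*1/4 + 13/24*1/8 + 25/96*11/16 + 5/48*1/4 = 455/1536
  d_2[C] = 3/32*1/2 + 13/24*7/16 + 25/96*3/16 + 5/48*5/16 = 187/512
  d_2[D] = 3/32*1/16 + 13/24*1/4 + 25/96*1/16 + 5/48*5/16 = 73/384
d_2 = (A=19/128, B=455/1536, C=187/512, D=73/384)

Answer: 19/128 455/1536 187/512 73/384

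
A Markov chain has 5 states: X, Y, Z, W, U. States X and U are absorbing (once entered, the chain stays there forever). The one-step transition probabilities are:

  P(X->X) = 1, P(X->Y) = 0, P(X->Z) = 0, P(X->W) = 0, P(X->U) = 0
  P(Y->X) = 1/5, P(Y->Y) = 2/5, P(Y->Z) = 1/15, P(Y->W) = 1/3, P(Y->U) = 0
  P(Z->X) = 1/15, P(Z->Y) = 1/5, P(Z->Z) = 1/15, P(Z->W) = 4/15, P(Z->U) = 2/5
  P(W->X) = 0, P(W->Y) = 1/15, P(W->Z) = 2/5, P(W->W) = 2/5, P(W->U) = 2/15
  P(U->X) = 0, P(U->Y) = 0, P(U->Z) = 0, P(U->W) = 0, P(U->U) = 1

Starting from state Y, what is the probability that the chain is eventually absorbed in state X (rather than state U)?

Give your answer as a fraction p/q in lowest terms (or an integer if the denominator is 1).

Let a_i = P(absorbed in X | start in state i).
Boundary conditions: a_X = 1, a_U = 0.
For each transient state i, a_i = sum_j P(i->j) * a_j:
  a_Y = 1/5*a_X + 2/5*a_Y + 1/15*a_Z + 1/3*a_W + 0*a_U
  a_Z = 1/15*a_X + 1/5*a_Y + 1/15*a_Z + 4/15*a_W + 2/5*a_U
  a_W = 0*a_X + 1/15*a_Y + 2/5*a_Z + 2/5*a_W + 2/15*a_U

Substituting a_X = 1 and a_U = 0, rearrange to (I - Q) a = r where r[i] = P(i -> X):
  [3/5, -1/15, -1/3] . (a_Y, a_Z, a_W) = 1/5
  [-1/5, 14/15, -4/15] . (a_Y, a_Z, a_W) = 1/15
  [-1/15, -2/5, 3/5] . (a_Y, a_Z, a_W) = 0

Solving yields:
  a_Y = 345/727
  a_Z = 169/727
  a_W = 151/727

Starting state is Y, so the absorption probability is a_Y = 345/727.

Answer: 345/727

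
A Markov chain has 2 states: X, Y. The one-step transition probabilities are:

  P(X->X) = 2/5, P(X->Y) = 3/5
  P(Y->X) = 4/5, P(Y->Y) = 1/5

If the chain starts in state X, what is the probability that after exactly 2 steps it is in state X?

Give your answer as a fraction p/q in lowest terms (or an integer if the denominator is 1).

Computing P^2 by repeated multiplication:
P^1 =
  X: [2/5, 3/5]
  Y: [4/5, 1/5]
P^2 =
  X: [16/25, 9/25]
  Y: [12/25, 13/25]

(P^2)[X -> X] = 16/25

Answer: 16/25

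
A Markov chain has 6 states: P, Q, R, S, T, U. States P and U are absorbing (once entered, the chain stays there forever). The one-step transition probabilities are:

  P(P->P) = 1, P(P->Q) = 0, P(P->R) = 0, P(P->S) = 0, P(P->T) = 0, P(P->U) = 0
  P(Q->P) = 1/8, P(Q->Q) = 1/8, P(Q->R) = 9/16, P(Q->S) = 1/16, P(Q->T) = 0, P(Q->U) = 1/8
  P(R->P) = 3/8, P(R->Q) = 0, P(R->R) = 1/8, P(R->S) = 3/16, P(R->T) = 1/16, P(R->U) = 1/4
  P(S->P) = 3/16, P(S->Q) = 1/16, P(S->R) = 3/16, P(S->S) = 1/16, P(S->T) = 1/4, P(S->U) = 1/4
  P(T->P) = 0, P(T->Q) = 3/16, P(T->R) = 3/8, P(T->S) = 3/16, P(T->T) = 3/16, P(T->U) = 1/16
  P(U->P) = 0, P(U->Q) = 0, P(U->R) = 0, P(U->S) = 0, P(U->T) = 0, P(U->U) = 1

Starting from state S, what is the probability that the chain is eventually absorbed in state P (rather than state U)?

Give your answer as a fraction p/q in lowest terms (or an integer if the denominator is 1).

Let a_i = P(absorbed in P | start in state i).
Boundary conditions: a_P = 1, a_U = 0.
For each transient state i, a_i = sum_j P(i->j) * a_j:
  a_Q = 1/8*a_P + 1/8*a_Q + 9/16*a_R + 1/16*a_S + 0*a_T + 1/8*a_U
  a_R = 3/8*a_P + 0*a_Q + 1/8*a_R + 3/16*a_S + 1/16*a_T + 1/4*a_U
  a_S = 3/16*a_P + 1/16*a_Q + 3/16*a_R + 1/16*a_S + 1/4*a_T + 1/4*a_U
  a_T = 0*a_P + 3/16*a_Q + 3/8*a_R + 3/16*a_S + 3/16*a_T + 1/16*a_U

Substituting a_P = 1 and a_U = 0, rearrange to (I - Q) a = r where r[i] = P(i -> P):
  [7/8, -9/16, -1/16, 0] . (a_Q, a_R, a_S, a_T) = 1/8
  [0, 7/8, -3/16, -1/16] . (a_Q, a_R, a_S, a_T) = 3/8
  [-1/16, -3/16, 15/16, -1/4] . (a_Q, a_R, a_S, a_T) = 3/16
  [-3/16, -3/8, -3/16, 13/16] . (a_Q, a_R, a_S, a_T) = 0

Solving yields:
  a_Q = 8235/15188
  a_R = 17241/30376
  a_S = 14659/30376
  a_T = 15141/30376

Starting state is S, so the absorption probability is a_S = 14659/30376.

Answer: 14659/30376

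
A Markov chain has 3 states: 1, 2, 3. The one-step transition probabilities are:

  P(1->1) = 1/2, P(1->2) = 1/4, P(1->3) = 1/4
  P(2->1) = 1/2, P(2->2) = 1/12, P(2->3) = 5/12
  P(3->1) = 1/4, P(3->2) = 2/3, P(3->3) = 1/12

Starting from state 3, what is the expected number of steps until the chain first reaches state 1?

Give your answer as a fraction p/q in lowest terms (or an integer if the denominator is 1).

Let h_i = expected steps to first reach 1 from state i.
Boundary: h_1 = 0.
First-step equations for the other states:
  h_2 = 1 + 1/2*h_1 + 1/12*h_2 + 5/12*h_3
  h_3 = 1 + 1/4*h_1 + 2/3*h_2 + 1/12*h_3

Substituting h_1 = 0 and rearranging gives the linear system (I - Q) h = 1:
  [11/12, -5/12] . (h_2, h_3) = 1
  [-2/3, 11/12] . (h_2, h_3) = 1

Solving yields:
  h_2 = 64/27
  h_3 = 76/27

Starting state is 3, so the expected hitting time is h_3 = 76/27.

Answer: 76/27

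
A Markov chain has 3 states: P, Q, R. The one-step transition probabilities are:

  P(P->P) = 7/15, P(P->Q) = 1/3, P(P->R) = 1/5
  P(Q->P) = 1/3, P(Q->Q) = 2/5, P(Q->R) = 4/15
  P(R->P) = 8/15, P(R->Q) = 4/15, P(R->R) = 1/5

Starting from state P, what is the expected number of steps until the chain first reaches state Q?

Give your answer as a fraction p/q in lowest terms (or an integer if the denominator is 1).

Answer: 25/8

Derivation:
Let h_i = expected steps to first reach Q from state i.
Boundary: h_Q = 0.
First-step equations for the other states:
  h_P = 1 + 7/15*h_P + 1/3*h_Q + 1/5*h_R
  h_R = 1 + 8/15*h_P + 4/15*h_Q + 1/5*h_R

Substituting h_Q = 0 and rearranging gives the linear system (I - Q) h = 1:
  [8/15, -1/5] . (h_P, h_R) = 1
  [-8/15, 4/5] . (h_P, h_R) = 1

Solving yields:
  h_P = 25/8
  h_R = 10/3

Starting state is P, so the expected hitting time is h_P = 25/8.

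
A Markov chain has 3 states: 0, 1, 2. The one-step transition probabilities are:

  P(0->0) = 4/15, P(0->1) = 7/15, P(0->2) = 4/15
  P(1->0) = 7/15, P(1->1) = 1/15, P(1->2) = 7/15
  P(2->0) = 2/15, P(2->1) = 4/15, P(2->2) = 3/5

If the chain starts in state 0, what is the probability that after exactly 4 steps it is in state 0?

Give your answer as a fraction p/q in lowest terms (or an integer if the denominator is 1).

Answer: 13282/50625

Derivation:
Computing P^4 by repeated multiplication:
P^1 =
  0: [4/15, 7/15, 4/15]
  1: [7/15, 1/15, 7/15]
  2: [2/15, 4/15, 3/5]
P^2 =
  0: [73/225, 17/75, 101/225]
  1: [49/225, 26/75, 98/225]
  2: [6/25, 6/25, 13/25]
P^3 =
  0: [851/3375, 322/1125, 1558/3375]
  1: [938/3375, 271/1125, 1624/3375]
  2: [92/375, 4/15, 61/125]
P^4 =
  0: [13282/50625, 877/3375, 24188/50625]
  1: [12691/50625, 37/135, 24059/50625]
  2: [478/1875, 164/625, 181/375]

(P^4)[0 -> 0] = 13282/50625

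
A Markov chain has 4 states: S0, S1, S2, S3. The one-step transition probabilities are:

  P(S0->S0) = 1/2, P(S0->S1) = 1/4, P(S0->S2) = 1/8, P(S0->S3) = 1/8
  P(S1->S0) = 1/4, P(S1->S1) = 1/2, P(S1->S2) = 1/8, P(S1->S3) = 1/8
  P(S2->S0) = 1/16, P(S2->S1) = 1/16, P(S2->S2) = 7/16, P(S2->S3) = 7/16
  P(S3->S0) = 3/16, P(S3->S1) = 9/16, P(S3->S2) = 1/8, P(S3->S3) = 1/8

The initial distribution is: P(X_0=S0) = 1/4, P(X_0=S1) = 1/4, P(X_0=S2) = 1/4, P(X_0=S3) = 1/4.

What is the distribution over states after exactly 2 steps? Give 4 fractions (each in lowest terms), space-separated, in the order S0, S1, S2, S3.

Propagating the distribution step by step (d_{t+1} = d_t * P):
d_0 = (S0=1/4, S1=1/4, S2=1/4, S3=1/4)
  d_1[S0] = 1/4*1/2 + 1/4*1/4 + 1/4*1/16 + 1/4*3/16 = 1/4
  d_1[S1] = 1/4*1/4 + 1/4*1/2 + 1/4*1/16 + 1/4*9/16 = 11/32
  d_1[S2] = 1/4*1/8 + 1/4*1/8 + 1/4*7/16 + 1/4*1/8 = 13/64
  d_1[S3] = 1/4*1/8 + 1/4*1/8 + 1/4*7/16 + 1/4*1/8 = 13/64
d_1 = (S0=1/4, S1=11/32, S2=13/64, S3=13/64)
  d_2[S0] = 1/4*1/2 + 11/32*1/4 + 13/64*1/16 + 13/64*3/16 = 67/256
  d_2[S1] = 1/4*1/4 + 11/32*1/2 + 13/64*1/16 + 13/64*9/16 = 185/512
  d_2[S2] = 1/4*1/8 + 11/32*1/8 + 13/64*7/16 + 13/64*1/8 = 193/1024
  d_2[S3] = 1/4*1/8 + 11/32*1/8 + 13/64*7/16 + 13/64*1/8 = 193/1024
d_2 = (S0=67/256, S1=185/512, S2=193/1024, S3=193/1024)

Answer: 67/256 185/512 193/1024 193/1024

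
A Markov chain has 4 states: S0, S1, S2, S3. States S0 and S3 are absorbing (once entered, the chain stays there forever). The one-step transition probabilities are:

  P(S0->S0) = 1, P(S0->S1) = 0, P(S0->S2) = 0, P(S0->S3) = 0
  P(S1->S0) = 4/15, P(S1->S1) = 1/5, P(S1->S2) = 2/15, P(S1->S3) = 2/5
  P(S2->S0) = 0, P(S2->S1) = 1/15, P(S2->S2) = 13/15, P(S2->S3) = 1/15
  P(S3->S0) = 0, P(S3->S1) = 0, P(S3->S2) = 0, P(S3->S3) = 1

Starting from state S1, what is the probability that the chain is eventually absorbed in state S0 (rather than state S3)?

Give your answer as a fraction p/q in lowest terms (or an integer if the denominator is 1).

Answer: 4/11

Derivation:
Let a_i = P(absorbed in S0 | start in state i).
Boundary conditions: a_S0 = 1, a_S3 = 0.
For each transient state i, a_i = sum_j P(i->j) * a_j:
  a_S1 = 4/15*a_S0 + 1/5*a_S1 + 2/15*a_S2 + 2/5*a_S3
  a_S2 = 0*a_S0 + 1/15*a_S1 + 13/15*a_S2 + 1/15*a_S3

Substituting a_S0 = 1 and a_S3 = 0, rearrange to (I - Q) a = r where r[i] = P(i -> S0):
  [4/5, -2/15] . (a_S1, a_S2) = 4/15
  [-1/15, 2/15] . (a_S1, a_S2) = 0

Solving yields:
  a_S1 = 4/11
  a_S2 = 2/11

Starting state is S1, so the absorption probability is a_S1 = 4/11.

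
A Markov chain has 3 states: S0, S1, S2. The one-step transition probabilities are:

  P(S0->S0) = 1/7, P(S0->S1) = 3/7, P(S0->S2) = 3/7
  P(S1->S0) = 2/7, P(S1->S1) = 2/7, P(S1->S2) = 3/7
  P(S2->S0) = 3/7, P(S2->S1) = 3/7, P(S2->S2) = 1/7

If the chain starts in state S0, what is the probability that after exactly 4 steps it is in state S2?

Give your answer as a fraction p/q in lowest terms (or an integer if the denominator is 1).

Computing P^4 by repeated multiplication:
P^1 =
  S0: [1/7, 3/7, 3/7]
  S1: [2/7, 2/7, 3/7]
  S2: [3/7, 3/7, 1/7]
P^2 =
  S0: [16/49, 18/49, 15/49]
  S1: [15/49, 19/49, 15/49]
  S2: [12/49, 18/49, 19/49]
P^3 =
  S0: [97/343, 129/343, 117/343]
  S1: [2/7, 128/343, 117/343]
  S2: [15/49, 129/343, 109/343]
P^4 =
  S0: [706/2401, 900/2401, 795/2401]
  S1: [705/2401, 901/2401, 795/2401]
  S2: [690/2401, 900/2401, 811/2401]

(P^4)[S0 -> S2] = 795/2401

Answer: 795/2401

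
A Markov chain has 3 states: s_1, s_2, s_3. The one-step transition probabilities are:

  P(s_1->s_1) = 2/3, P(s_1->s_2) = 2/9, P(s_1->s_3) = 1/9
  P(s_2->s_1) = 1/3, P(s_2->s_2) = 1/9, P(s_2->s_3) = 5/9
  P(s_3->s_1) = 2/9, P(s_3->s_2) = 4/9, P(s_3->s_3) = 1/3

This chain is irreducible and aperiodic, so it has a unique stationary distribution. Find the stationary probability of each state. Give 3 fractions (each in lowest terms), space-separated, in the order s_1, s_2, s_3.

The stationary distribution satisfies pi = pi * P, i.e.:
  pi_s_1 = 2/3*pi_s_1 + 1/3*pi_s_2 + 2/9*pi_s_3
  pi_s_2 = 2/9*pi_s_1 + 1/9*pi_s_2 + 4/9*pi_s_3
  pi_s_3 = 1/9*pi_s_1 + 5/9*pi_s_2 + 1/3*pi_s_3
with normalization: pi_s_1 + pi_s_2 + pi_s_3 = 1.

Using the first 2 balance equations plus normalization, the linear system A*pi = b is:
  [-1/3, 1/3, 2/9] . pi = 0
  [2/9, -8/9, 4/9] . pi = 0
  [1, 1, 1] . pi = 1

Solving yields:
  pi_s_1 = 14/31
  pi_s_2 = 8/31
  pi_s_3 = 9/31

Verification (pi * P):
  14/31*2/3 + 8/31*1/3 + 9/31*2/9 = 14/31 = pi_s_1  (ok)
  14/31*2/9 + 8/31*1/9 + 9/31*4/9 = 8/31 = pi_s_2  (ok)
  14/31*1/9 + 8/31*5/9 + 9/31*1/3 = 9/31 = pi_s_3  (ok)

Answer: 14/31 8/31 9/31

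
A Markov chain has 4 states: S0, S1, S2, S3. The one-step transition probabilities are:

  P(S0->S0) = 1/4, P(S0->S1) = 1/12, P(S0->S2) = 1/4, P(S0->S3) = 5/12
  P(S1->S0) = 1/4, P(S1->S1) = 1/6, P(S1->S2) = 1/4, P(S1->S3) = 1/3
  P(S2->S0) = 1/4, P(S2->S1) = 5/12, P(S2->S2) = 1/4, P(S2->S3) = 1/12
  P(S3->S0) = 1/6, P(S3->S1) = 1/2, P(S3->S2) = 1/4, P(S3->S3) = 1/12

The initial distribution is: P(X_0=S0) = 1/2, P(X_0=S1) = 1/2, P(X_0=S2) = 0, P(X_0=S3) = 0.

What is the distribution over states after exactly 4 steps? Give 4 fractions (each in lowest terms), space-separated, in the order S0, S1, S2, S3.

Propagating the distribution step by step (d_{t+1} = d_t * P):
d_0 = (S0=1/2, S1=1/2, S2=0, S3=0)
  d_1[S0] = 1/2*1/4 + 1/2*1/4 + 0*1/4 + 0*1/6 = 1/4
  d_1[S1] = 1/2*1/12 + 1/2*1/6 + 0*5/12 + 0*1/2 = 1/8
  d_1[S2] = 1/2*1/4 + 1/2*1/4 + 0*1/4 + 0*1/4 = 1/4
  d_1[S3] = 1/2*5/12 + 1/2*1/3 + 0*1/12 + 0*1/12 = 3/8
d_1 = (S0=1/4, S1=1/8, S2=1/4, S3=3/8)
  d_2[S0] = 1/4*1/4 + 1/8*1/4 + 1/4*1/4 + 3/8*1/6 = 7/32
  d_2[S1] = 1/4*1/12 + 1/8*1/6 + 1/4*5/12 + 3/8*1/2 = 1/3
  d_2[S2] = 1/4*1/4 + 1/8*1/4 + 1/4*1/4 + 3/8*1/4 = 1/4
  d_2[S3] = 1/4*5/12 + 1/8*1/3 + 1/4*1/12 + 3/8*1/12 = 19/96
d_2 = (S0=7/32, S1=1/3, S2=1/4, S3=19/96)
  d_3[S0] = 7/32*1/4 + 1/3*1/4 + 1/4*1/4 + 19/96*1/6 = 269/1152
  d_3[S1] = 7/32*1/12 + 1/3*1/6 + 1/4*5/12 + 19/96*1/2 = 319/1152
  d_3[S2] = 7/32*1/4 + 1/3*1/4 + 1/4*1/4 + 19/96*1/4 = 1/4
  d_3[S3] = 7/32*5/12 + 1/3*1/3 + 1/4*1/12 + 19/96*1/12 = 23/96
d_3 = (S0=269/1152, S1=319/1152, S2=1/4, S3=23/96)
  d_4[S0] = 269/1152*1/4 + 319/1152*1/4 + 1/4*1/4 + 23/96*1/6 = 265/1152
  d_4[S1] = 269/1152*1/12 + 319/1152*1/6 + 1/4*5/12 + 23/96*1/2 = 4003/13824
  d_4[S2] = 269/1152*1/4 + 319/1152*1/4 + 1/4*1/4 + 23/96*1/4 = 1/4
  d_4[S3] = 269/1152*5/12 + 319/1152*1/3 + 1/4*1/12 + 23/96*1/12 = 3185/13824
d_4 = (S0=265/1152, S1=4003/13824, S2=1/4, S3=3185/13824)

Answer: 265/1152 4003/13824 1/4 3185/13824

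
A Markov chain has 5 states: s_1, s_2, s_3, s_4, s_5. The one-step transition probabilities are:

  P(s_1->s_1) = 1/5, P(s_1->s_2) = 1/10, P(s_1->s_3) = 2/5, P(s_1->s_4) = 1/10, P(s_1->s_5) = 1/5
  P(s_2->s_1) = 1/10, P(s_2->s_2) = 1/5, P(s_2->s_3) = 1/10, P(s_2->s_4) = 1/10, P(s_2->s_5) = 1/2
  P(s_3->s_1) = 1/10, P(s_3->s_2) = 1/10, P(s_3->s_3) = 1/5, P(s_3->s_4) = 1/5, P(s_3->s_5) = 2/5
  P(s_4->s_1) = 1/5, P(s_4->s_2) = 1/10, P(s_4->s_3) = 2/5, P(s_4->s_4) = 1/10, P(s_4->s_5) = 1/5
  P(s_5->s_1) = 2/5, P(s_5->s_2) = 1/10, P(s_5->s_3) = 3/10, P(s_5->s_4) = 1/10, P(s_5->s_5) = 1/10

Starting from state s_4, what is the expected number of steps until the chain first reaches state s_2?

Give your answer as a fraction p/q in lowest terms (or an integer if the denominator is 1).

Let h_i = expected steps to first reach s_2 from state i.
Boundary: h_s_2 = 0.
First-step equations for the other states:
  h_s_1 = 1 + 1/5*h_s_1 + 1/10*h_s_2 + 2/5*h_s_3 + 1/10*h_s_4 + 1/5*h_s_5
  h_s_3 = 1 + 1/10*h_s_1 + 1/10*h_s_2 + 1/5*h_s_3 + 1/5*h_s_4 + 2/5*h_s_5
  h_s_4 = 1 + 1/5*h_s_1 + 1/10*h_s_2 + 2/5*h_s_3 + 1/10*h_s_4 + 1/5*h_s_5
  h_s_5 = 1 + 2/5*h_s_1 + 1/10*h_s_2 + 3/10*h_s_3 + 1/10*h_s_4 + 1/10*h_s_5

Substituting h_s_2 = 0 and rearranging gives the linear system (I - Q) h = 1:
  [4/5, -2/5, -1/10, -1/5] . (h_s_1, h_s_3, h_s_4, h_s_5) = 1
  [-1/10, 4/5, -1/5, -2/5] . (h_s_1, h_s_3, h_s_4, h_s_5) = 1
  [-1/5, -2/5, 9/10, -1/5] . (h_s_1, h_s_3, h_s_4, h_s_5) = 1
  [-2/5, -3/10, -1/10, 9/10] . (h_s_1, h_s_3, h_s_4, h_s_5) = 1

Solving yields:
  h_s_1 = 10
  h_s_3 = 10
  h_s_4 = 10
  h_s_5 = 10

Starting state is s_4, so the expected hitting time is h_s_4 = 10.

Answer: 10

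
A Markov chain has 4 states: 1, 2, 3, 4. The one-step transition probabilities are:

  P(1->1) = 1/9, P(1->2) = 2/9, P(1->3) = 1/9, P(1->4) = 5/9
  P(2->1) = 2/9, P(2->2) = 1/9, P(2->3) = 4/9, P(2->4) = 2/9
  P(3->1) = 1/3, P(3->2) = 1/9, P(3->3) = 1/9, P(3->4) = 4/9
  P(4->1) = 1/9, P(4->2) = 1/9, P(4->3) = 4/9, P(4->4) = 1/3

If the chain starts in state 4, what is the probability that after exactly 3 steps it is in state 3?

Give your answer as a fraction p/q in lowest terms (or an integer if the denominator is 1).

Computing P^3 by repeated multiplication:
P^1 =
  1: [1/9, 2/9, 1/9, 5/9]
  2: [2/9, 1/9, 4/9, 2/9]
  3: [1/3, 1/9, 1/9, 4/9]
  4: [1/9, 1/9, 4/9, 1/3]
P^2 =
  1: [13/81, 10/81, 10/27, 28/81]
  2: [2/9, 11/81, 2/9, 34/81]
  3: [4/27, 4/27, 8/27, 11/27]
  4: [2/9, 10/81, 7/27, 32/81]
P^3 =
  1: [151/729, 94/729, 65/243, 289/729]
  2: [128/729, 11/81, 8/27, 286/729]
  3: [47/243, 31/243, 8/27, 31/81]
  4: [133/729, 11/81, 23/81, 290/729]

(P^3)[4 -> 3] = 23/81

Answer: 23/81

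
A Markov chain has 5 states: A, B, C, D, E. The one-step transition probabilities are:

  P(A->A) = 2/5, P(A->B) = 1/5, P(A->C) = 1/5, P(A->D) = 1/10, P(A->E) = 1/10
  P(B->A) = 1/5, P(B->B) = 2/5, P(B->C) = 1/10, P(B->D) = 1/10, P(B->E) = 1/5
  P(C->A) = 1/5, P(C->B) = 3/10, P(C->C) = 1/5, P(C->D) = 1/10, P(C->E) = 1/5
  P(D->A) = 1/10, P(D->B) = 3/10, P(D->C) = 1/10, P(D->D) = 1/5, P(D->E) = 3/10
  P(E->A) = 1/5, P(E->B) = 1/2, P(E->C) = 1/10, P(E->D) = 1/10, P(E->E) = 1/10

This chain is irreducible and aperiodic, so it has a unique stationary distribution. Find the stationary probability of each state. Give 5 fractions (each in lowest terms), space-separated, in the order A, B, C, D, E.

Answer: 17/72 2459/7128 89/648 1/9 15/88

Derivation:
The stationary distribution satisfies pi = pi * P, i.e.:
  pi_A = 2/5*pi_A + 1/5*pi_B + 1/5*pi_C + 1/10*pi_D + 1/5*pi_E
  pi_B = 1/5*pi_A + 2/5*pi_B + 3/10*pi_C + 3/10*pi_D + 1/2*pi_E
  pi_C = 1/5*pi_A + 1/10*pi_B + 1/5*pi_C + 1/10*pi_D + 1/10*pi_E
  pi_D = 1/10*pi_A + 1/10*pi_B + 1/10*pi_C + 1/5*pi_D + 1/10*pi_E
  pi_E = 1/10*pi_A + 1/5*pi_B + 1/5*pi_C + 3/10*pi_D + 1/10*pi_E
with normalization: pi_A + pi_B + pi_C + pi_D + pi_E = 1.

Using the first 4 balance equations plus normalization, the linear system A*pi = b is:
  [-3/5, 1/5, 1/5, 1/10, 1/5] . pi = 0
  [1/5, -3/5, 3/10, 3/10, 1/2] . pi = 0
  [1/5, 1/10, -4/5, 1/10, 1/10] . pi = 0
  [1/10, 1/10, 1/10, -4/5, 1/10] . pi = 0
  [1, 1, 1, 1, 1] . pi = 1

Solving yields:
  pi_A = 17/72
  pi_B = 2459/7128
  pi_C = 89/648
  pi_D = 1/9
  pi_E = 15/88

Verification (pi * P):
  17/72*2/5 + 2459/7128*1/5 + 89/648*1/5 + 1/9*1/10 + 15/88*1/5 = 17/72 = pi_A  (ok)
  17/72*1/5 + 2459/7128*2/5 + 89/648*3/10 + 1/9*3/10 + 15/88*1/2 = 2459/7128 = pi_B  (ok)
  17/72*1/5 + 2459/7128*1/10 + 89/648*1/5 + 1/9*1/10 + 15/88*1/10 = 89/648 = pi_C  (ok)
  17/72*1/10 + 2459/7128*1/10 + 89/648*1/10 + 1/9*1/5 + 15/88*1/10 = 1/9 = pi_D  (ok)
  17/72*1/10 + 2459/7128*1/5 + 89/648*1/5 + 1/9*3/10 + 15/88*1/10 = 15/88 = pi_E  (ok)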